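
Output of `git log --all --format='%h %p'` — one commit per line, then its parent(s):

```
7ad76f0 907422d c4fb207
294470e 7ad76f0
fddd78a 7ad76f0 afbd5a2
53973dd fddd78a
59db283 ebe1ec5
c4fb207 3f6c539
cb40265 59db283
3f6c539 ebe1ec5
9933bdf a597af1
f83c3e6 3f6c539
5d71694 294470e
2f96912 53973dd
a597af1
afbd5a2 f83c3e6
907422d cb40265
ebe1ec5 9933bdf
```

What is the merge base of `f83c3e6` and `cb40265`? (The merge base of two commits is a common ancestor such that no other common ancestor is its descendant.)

Ancestors of f83c3e6: {3f6c539, 9933bdf, a597af1, ebe1ec5, f83c3e6}.
Ancestors of cb40265: {59db283, 9933bdf, a597af1, cb40265, ebe1ec5}.
Common ancestors: {9933bdf, a597af1, ebe1ec5}.
Among these, ebe1ec5 is not an ancestor of any other common ancestor — it is the merge base.

ebe1ec5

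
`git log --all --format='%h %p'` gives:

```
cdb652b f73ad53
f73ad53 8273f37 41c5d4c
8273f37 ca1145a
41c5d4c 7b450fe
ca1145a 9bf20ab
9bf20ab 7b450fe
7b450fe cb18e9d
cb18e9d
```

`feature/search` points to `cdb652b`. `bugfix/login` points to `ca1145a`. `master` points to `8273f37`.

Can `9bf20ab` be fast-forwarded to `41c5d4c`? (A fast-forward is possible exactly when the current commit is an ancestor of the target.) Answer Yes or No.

No

A fast-forward from 9bf20ab to 41c5d4c is possible iff 9bf20ab is an ancestor of 41c5d4c.
Ancestors of 41c5d4c: {41c5d4c, 7b450fe, cb18e9d}.
9bf20ab is not among them, so fast-forward is not possible.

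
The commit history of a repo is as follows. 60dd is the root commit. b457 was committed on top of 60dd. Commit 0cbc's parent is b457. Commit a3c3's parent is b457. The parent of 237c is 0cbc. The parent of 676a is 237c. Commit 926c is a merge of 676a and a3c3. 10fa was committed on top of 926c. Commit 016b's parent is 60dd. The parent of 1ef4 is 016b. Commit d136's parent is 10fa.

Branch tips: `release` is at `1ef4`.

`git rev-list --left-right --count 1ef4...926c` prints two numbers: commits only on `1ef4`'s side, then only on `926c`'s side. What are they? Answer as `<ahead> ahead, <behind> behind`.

2 ahead, 6 behind

Reachable from 1ef4: {016b, 1ef4, 60dd}.
Reachable from 926c: {0cbc, 237c, 60dd, 676a, 926c, a3c3, b457}.
Only in 1ef4's history (ahead): {016b, 1ef4} — 2.
Only in 926c's history (behind): {0cbc, 237c, 676a, 926c, a3c3, b457} — 6.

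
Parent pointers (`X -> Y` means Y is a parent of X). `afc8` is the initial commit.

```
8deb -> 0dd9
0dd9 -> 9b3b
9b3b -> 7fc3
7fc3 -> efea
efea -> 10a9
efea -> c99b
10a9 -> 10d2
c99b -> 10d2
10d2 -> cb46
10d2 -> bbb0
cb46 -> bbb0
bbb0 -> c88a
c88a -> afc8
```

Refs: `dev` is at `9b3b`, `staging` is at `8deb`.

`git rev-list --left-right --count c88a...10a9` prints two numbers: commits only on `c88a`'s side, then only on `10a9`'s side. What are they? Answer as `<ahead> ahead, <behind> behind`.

Reachable from c88a: {afc8, c88a}.
Reachable from 10a9: {10a9, 10d2, afc8, bbb0, c88a, cb46}.
Only in c88a's history (ahead): {} — 0.
Only in 10a9's history (behind): {10a9, 10d2, bbb0, cb46} — 4.

0 ahead, 4 behind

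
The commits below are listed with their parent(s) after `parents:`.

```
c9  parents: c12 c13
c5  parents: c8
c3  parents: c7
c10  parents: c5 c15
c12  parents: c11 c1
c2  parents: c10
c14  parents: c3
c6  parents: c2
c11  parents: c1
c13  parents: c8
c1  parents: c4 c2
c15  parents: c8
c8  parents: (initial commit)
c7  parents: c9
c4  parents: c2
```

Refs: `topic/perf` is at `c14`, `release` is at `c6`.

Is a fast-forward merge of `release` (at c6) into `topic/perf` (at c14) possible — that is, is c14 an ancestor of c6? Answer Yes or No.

No

A fast-forward from c14 to c6 is possible iff c14 is an ancestor of c6.
Ancestors of c6: {c10, c15, c2, c5, c6, c8}.
c14 is not among them, so fast-forward is not possible.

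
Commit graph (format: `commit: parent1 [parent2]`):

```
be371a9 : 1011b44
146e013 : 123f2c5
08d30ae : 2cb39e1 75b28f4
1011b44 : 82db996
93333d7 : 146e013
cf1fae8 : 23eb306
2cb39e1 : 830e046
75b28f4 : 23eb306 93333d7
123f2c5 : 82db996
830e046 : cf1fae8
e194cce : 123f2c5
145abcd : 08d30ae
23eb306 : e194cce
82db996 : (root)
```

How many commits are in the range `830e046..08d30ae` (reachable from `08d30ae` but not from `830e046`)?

Reachable from 08d30ae: {08d30ae, 123f2c5, 146e013, 23eb306, 2cb39e1, 75b28f4, 82db996, 830e046, 93333d7, cf1fae8, e194cce}.
Reachable from 830e046: {123f2c5, 23eb306, 82db996, 830e046, cf1fae8, e194cce}.
In 08d30ae's history but not 830e046's: {08d30ae, 146e013, 2cb39e1, 75b28f4, 93333d7} — 5 commits.

5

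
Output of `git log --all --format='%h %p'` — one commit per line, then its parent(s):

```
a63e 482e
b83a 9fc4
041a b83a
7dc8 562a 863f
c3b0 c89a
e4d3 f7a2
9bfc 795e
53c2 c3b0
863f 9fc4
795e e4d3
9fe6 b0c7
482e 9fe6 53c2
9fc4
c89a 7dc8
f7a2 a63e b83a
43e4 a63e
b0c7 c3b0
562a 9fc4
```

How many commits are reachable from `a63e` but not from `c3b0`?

5

Reachable from a63e: {482e, 53c2, 562a, 7dc8, 863f, 9fc4, 9fe6, a63e, b0c7, c3b0, c89a}.
Reachable from c3b0: {562a, 7dc8, 863f, 9fc4, c3b0, c89a}.
In a63e's history but not c3b0's: {482e, 53c2, 9fe6, a63e, b0c7} — 5 commits.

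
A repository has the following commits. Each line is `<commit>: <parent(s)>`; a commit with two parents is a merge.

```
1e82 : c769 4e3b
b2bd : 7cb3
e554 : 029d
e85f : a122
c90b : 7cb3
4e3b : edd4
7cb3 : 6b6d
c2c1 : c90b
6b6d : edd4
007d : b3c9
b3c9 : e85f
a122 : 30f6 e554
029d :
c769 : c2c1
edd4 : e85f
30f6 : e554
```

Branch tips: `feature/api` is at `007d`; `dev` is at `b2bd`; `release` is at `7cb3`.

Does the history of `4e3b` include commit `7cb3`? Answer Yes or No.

Ancestors of 4e3b: {029d, 30f6, 4e3b, a122, e554, e85f, edd4}.
7cb3 is not in that set, so it is not an ancestor of 4e3b.

No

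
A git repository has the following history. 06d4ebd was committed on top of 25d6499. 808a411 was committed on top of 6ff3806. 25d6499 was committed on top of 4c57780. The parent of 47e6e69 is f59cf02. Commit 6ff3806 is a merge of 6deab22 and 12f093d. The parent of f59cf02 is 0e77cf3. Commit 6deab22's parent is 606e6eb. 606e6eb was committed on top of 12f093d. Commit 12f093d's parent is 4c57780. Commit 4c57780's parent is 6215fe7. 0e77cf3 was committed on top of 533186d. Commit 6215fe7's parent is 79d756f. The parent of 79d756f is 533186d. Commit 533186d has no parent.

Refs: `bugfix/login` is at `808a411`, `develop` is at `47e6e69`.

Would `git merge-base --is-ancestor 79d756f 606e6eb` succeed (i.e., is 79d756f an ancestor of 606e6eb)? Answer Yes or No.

Yes

Ancestors of 606e6eb (commits reachable by following parents): {12f093d, 4c57780, 533186d, 606e6eb, 6215fe7, 79d756f}.
79d756f is in that set, so it is an ancestor of 606e6eb.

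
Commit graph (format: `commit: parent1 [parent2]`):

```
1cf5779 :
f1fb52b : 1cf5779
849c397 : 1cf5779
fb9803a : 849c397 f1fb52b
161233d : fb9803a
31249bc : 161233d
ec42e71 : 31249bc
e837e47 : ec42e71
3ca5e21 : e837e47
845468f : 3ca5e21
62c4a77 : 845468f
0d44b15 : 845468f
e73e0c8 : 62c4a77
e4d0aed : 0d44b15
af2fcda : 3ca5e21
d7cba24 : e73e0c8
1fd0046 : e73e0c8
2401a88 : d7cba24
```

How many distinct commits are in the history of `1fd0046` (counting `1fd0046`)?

Walking parent pointers from 1fd0046: reachable set = {161233d, 1cf5779, 1fd0046, 31249bc, 3ca5e21, 62c4a77, 845468f, 849c397, e73e0c8, e837e47, ec42e71, f1fb52b, fb9803a}.
That is 13 commits.

13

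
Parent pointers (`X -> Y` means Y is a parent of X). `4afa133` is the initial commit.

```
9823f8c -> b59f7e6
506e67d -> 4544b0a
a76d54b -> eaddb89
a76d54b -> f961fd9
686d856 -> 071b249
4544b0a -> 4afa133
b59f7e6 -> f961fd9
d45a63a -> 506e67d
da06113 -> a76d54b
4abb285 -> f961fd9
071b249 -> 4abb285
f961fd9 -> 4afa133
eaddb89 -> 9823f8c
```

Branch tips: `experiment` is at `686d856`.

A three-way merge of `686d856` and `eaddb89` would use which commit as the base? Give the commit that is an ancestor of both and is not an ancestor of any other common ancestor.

f961fd9

Ancestors of 686d856: {071b249, 4abb285, 4afa133, 686d856, f961fd9}.
Ancestors of eaddb89: {4afa133, 9823f8c, b59f7e6, eaddb89, f961fd9}.
Common ancestors: {4afa133, f961fd9}.
Among these, f961fd9 is not an ancestor of any other common ancestor — it is the merge base.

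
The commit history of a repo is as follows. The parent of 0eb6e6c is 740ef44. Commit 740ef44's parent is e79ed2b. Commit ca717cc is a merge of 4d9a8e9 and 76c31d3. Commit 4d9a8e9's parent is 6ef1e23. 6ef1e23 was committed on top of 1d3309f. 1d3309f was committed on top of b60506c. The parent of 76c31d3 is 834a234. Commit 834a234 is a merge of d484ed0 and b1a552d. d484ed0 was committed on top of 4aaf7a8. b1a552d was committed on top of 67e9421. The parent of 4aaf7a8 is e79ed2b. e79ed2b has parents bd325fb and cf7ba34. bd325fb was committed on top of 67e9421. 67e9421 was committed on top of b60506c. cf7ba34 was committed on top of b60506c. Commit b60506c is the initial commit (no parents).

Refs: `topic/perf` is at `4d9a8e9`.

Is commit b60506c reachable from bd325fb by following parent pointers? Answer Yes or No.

Ancestors of bd325fb (commits reachable by following parents): {67e9421, b60506c, bd325fb}.
b60506c is in that set, so it is an ancestor of bd325fb.

Yes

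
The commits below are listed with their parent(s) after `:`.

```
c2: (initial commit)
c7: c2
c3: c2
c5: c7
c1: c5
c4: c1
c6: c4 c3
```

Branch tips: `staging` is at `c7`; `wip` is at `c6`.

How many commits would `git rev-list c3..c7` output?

1

Reachable from c7: {c2, c7}.
Reachable from c3: {c2, c3}.
In c7's history but not c3's: {c7} — 1 commit.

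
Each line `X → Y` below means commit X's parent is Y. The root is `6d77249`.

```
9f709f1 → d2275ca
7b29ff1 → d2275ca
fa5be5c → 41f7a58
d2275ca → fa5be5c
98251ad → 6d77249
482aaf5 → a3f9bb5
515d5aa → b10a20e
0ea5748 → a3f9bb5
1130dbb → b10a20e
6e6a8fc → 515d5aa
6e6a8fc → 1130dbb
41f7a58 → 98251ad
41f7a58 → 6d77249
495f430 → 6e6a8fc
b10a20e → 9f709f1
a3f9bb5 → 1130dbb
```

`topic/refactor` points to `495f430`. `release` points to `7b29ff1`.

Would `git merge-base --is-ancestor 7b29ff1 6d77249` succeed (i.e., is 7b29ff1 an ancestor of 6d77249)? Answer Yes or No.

No

Ancestors of 6d77249: {6d77249}.
7b29ff1 is not in that set, so it is not an ancestor of 6d77249.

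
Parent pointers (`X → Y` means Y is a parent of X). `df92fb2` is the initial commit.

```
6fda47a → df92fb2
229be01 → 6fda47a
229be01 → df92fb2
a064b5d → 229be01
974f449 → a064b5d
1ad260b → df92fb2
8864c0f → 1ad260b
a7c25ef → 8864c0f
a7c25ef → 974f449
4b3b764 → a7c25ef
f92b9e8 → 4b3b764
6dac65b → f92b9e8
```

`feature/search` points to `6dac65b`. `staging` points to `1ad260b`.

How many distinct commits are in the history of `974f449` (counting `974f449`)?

5

Walking parent pointers from 974f449: reachable set = {229be01, 6fda47a, 974f449, a064b5d, df92fb2}.
That is 5 commits.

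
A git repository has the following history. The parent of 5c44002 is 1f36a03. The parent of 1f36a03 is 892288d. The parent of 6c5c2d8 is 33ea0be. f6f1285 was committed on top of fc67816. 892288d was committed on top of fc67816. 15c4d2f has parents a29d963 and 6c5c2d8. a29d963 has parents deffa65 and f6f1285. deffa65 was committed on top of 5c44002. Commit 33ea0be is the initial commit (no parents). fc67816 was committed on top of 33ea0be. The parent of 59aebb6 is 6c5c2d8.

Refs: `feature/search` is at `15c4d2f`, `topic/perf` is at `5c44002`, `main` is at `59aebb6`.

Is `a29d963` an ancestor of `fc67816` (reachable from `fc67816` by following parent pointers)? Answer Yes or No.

No

Ancestors of fc67816: {33ea0be, fc67816}.
a29d963 is not in that set, so it is not an ancestor of fc67816.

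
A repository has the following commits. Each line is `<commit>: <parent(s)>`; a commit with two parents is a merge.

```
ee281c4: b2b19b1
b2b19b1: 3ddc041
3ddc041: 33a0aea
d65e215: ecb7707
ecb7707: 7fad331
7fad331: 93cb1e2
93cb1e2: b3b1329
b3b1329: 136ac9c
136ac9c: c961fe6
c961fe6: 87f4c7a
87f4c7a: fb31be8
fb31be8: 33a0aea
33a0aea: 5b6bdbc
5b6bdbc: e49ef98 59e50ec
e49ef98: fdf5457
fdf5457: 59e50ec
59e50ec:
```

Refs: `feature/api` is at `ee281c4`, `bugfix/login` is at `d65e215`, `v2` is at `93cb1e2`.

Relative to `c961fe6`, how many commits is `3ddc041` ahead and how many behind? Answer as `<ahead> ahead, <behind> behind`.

1 ahead, 3 behind

Reachable from 3ddc041: {33a0aea, 3ddc041, 59e50ec, 5b6bdbc, e49ef98, fdf5457}.
Reachable from c961fe6: {33a0aea, 59e50ec, 5b6bdbc, 87f4c7a, c961fe6, e49ef98, fb31be8, fdf5457}.
Only in 3ddc041's history (ahead): {3ddc041} — 1.
Only in c961fe6's history (behind): {87f4c7a, c961fe6, fb31be8} — 3.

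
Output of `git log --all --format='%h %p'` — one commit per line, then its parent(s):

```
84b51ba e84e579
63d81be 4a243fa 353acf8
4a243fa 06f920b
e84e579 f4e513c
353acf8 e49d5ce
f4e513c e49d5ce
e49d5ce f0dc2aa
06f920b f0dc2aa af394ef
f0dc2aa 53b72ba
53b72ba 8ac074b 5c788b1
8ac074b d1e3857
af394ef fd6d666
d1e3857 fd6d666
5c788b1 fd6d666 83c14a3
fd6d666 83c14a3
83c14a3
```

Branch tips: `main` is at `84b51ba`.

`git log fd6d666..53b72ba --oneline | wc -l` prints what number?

Reachable from 53b72ba: {53b72ba, 5c788b1, 83c14a3, 8ac074b, d1e3857, fd6d666}.
Reachable from fd6d666: {83c14a3, fd6d666}.
In 53b72ba's history but not fd6d666's: {53b72ba, 5c788b1, 8ac074b, d1e3857} — 4 commits.

4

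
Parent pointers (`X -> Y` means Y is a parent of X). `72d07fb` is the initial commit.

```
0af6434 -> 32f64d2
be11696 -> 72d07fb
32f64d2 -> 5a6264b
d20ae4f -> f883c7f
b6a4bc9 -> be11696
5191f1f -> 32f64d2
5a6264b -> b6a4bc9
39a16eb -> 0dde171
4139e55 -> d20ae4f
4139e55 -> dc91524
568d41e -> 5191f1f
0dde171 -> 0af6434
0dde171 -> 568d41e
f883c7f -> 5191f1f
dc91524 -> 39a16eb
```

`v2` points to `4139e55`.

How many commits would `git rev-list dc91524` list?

Walking parent pointers from dc91524: reachable set = {0af6434, 0dde171, 32f64d2, 39a16eb, 5191f1f, 568d41e, 5a6264b, 72d07fb, b6a4bc9, be11696, dc91524}.
That is 11 commits.

11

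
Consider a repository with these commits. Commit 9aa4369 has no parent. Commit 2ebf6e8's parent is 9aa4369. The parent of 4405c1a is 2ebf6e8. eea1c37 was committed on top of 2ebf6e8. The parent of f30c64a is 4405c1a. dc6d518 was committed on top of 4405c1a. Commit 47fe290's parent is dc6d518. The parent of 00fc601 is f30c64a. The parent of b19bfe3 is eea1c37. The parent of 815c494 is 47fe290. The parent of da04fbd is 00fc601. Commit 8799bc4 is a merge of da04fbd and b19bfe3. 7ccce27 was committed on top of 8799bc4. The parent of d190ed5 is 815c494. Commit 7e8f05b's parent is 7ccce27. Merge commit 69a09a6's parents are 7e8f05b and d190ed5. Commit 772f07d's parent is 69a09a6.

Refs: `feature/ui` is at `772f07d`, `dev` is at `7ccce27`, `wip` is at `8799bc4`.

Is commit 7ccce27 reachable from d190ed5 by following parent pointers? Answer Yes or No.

No

Ancestors of d190ed5: {2ebf6e8, 4405c1a, 47fe290, 815c494, 9aa4369, d190ed5, dc6d518}.
7ccce27 is not in that set, so it is not an ancestor of d190ed5.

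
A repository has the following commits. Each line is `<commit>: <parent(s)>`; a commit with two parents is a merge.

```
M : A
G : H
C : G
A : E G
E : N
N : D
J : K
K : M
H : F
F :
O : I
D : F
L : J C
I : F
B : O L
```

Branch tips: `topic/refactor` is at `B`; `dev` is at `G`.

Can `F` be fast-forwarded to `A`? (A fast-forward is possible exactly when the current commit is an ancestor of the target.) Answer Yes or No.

Yes

A fast-forward from F to A is possible iff F is an ancestor of A.
Ancestors of A: {A, D, E, F, G, H, N}.
F is among them, so fast-forward is possible.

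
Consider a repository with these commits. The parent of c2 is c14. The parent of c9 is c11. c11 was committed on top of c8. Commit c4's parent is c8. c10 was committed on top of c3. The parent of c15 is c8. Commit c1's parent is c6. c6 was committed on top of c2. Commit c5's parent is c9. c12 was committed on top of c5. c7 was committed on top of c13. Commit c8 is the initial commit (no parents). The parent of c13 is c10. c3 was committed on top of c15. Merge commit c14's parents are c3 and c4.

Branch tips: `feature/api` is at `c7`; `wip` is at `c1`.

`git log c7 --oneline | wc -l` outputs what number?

Walking parent pointers from c7: reachable set = {c10, c13, c15, c3, c7, c8}.
That is 6 commits.

6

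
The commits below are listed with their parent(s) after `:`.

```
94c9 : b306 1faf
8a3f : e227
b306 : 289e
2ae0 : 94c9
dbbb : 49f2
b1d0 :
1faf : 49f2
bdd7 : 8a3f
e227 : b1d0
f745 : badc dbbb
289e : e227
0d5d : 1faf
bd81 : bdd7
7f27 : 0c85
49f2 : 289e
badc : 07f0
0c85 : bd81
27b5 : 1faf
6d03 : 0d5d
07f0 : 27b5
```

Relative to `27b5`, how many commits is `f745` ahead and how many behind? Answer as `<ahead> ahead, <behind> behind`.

Reachable from f745: {07f0, 1faf, 27b5, 289e, 49f2, b1d0, badc, dbbb, e227, f745}.
Reachable from 27b5: {1faf, 27b5, 289e, 49f2, b1d0, e227}.
Only in f745's history (ahead): {07f0, badc, dbbb, f745} — 4.
Only in 27b5's history (behind): {} — 0.

4 ahead, 0 behind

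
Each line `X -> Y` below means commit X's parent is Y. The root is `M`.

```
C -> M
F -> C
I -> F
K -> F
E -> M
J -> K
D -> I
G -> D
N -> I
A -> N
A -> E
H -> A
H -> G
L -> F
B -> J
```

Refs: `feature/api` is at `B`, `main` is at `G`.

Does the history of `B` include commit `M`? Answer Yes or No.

Yes

Ancestors of B (commits reachable by following parents): {B, C, F, J, K, M}.
M is in that set, so it is an ancestor of B.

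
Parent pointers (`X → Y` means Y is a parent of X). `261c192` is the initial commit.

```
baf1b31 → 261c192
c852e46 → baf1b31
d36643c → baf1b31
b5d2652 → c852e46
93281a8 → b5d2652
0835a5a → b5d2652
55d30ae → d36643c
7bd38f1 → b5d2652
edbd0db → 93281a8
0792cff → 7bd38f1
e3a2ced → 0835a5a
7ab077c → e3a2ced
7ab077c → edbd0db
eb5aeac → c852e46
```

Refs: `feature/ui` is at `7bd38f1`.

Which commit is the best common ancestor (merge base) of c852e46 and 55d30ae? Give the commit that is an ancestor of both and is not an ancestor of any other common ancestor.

baf1b31

Ancestors of c852e46: {261c192, baf1b31, c852e46}.
Ancestors of 55d30ae: {261c192, 55d30ae, baf1b31, d36643c}.
Common ancestors: {261c192, baf1b31}.
Among these, baf1b31 is not an ancestor of any other common ancestor — it is the merge base.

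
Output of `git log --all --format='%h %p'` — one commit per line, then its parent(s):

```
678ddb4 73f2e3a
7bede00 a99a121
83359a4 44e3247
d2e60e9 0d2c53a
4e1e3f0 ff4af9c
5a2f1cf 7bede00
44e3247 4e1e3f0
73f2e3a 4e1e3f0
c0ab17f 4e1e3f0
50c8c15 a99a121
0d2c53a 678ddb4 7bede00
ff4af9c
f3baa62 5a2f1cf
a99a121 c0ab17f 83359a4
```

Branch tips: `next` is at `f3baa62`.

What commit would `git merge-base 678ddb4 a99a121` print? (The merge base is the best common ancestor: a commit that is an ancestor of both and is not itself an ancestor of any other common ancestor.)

4e1e3f0

Ancestors of 678ddb4: {4e1e3f0, 678ddb4, 73f2e3a, ff4af9c}.
Ancestors of a99a121: {44e3247, 4e1e3f0, 83359a4, a99a121, c0ab17f, ff4af9c}.
Common ancestors: {4e1e3f0, ff4af9c}.
Among these, 4e1e3f0 is not an ancestor of any other common ancestor — it is the merge base.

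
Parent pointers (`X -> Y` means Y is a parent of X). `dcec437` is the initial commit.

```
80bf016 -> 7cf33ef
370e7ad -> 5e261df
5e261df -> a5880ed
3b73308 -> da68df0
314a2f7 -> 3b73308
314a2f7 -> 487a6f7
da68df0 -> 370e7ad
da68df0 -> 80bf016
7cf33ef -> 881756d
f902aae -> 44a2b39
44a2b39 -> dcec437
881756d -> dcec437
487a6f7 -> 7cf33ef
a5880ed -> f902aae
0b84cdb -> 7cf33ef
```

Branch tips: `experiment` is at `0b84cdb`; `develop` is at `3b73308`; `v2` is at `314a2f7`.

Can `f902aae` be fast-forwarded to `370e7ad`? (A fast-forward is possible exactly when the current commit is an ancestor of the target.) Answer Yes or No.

A fast-forward from f902aae to 370e7ad is possible iff f902aae is an ancestor of 370e7ad.
Ancestors of 370e7ad: {370e7ad, 44a2b39, 5e261df, a5880ed, dcec437, f902aae}.
f902aae is among them, so fast-forward is possible.

Yes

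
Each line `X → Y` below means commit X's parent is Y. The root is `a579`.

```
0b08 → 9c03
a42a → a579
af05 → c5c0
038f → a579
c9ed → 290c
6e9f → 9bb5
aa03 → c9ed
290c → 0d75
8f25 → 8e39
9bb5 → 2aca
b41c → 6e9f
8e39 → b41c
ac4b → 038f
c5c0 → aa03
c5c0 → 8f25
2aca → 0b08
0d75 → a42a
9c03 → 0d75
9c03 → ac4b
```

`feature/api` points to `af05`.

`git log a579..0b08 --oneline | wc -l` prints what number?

6

Reachable from 0b08: {038f, 0b08, 0d75, 9c03, a42a, a579, ac4b}.
Reachable from a579: {a579}.
In 0b08's history but not a579's: {038f, 0b08, 0d75, 9c03, a42a, ac4b} — 6 commits.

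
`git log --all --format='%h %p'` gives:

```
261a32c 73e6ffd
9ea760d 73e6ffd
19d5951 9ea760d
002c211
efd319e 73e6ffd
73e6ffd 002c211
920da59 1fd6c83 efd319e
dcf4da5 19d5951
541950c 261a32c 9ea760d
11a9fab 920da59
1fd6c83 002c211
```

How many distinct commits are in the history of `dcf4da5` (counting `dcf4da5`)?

Walking parent pointers from dcf4da5: reachable set = {002c211, 19d5951, 73e6ffd, 9ea760d, dcf4da5}.
That is 5 commits.

5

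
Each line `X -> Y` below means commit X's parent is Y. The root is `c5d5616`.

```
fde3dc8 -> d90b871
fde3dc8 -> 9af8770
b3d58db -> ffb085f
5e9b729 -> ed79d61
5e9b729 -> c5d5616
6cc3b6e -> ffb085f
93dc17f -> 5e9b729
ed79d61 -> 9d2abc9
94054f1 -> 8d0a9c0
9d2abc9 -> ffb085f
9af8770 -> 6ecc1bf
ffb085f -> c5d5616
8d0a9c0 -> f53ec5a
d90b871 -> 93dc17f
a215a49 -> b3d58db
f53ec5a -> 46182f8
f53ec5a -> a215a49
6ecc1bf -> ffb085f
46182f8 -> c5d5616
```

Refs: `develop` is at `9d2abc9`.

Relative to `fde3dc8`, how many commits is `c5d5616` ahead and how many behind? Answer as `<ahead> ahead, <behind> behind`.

0 ahead, 9 behind

Reachable from c5d5616: {c5d5616}.
Reachable from fde3dc8: {5e9b729, 6ecc1bf, 93dc17f, 9af8770, 9d2abc9, c5d5616, d90b871, ed79d61, fde3dc8, ffb085f}.
Only in c5d5616's history (ahead): {} — 0.
Only in fde3dc8's history (behind): {5e9b729, 6ecc1bf, 93dc17f, 9af8770, 9d2abc9, d90b871, ed79d61, fde3dc8, ffb085f} — 9.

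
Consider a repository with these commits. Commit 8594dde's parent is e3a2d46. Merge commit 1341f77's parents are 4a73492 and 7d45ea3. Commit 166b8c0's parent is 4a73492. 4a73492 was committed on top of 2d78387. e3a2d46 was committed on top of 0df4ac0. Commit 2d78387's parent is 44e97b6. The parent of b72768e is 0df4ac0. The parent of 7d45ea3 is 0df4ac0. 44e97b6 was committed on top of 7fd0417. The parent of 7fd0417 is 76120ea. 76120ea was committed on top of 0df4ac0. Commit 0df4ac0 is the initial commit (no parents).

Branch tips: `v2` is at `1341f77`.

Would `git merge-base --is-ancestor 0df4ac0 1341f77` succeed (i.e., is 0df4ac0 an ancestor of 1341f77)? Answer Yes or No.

Yes

Ancestors of 1341f77 (commits reachable by following parents): {0df4ac0, 1341f77, 2d78387, 44e97b6, 4a73492, 76120ea, 7d45ea3, 7fd0417}.
0df4ac0 is in that set, so it is an ancestor of 1341f77.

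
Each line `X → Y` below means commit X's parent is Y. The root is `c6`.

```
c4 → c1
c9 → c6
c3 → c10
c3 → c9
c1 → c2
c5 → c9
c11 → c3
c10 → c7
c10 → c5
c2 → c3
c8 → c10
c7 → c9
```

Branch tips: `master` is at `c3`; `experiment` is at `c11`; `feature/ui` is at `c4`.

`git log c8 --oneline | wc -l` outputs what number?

6

Walking parent pointers from c8: reachable set = {c10, c5, c6, c7, c8, c9}.
That is 6 commits.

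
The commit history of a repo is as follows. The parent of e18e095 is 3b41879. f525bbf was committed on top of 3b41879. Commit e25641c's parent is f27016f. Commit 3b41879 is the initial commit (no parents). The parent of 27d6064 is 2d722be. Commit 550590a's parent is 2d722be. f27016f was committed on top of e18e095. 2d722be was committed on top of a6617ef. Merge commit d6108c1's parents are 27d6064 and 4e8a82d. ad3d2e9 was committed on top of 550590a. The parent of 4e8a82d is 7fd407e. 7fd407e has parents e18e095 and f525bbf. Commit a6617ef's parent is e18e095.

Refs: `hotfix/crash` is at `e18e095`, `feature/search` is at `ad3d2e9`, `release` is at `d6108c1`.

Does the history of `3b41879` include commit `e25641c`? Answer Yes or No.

Ancestors of 3b41879: {3b41879}.
e25641c is not in that set, so it is not an ancestor of 3b41879.

No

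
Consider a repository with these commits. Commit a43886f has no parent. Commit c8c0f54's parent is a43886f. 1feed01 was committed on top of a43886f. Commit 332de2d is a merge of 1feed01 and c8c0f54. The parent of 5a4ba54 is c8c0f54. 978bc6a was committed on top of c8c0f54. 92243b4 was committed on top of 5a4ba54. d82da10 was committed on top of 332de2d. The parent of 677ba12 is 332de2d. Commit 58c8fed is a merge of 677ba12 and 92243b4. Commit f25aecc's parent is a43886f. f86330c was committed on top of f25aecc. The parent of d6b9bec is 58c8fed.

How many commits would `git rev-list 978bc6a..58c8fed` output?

Reachable from 58c8fed: {1feed01, 332de2d, 58c8fed, 5a4ba54, 677ba12, 92243b4, a43886f, c8c0f54}.
Reachable from 978bc6a: {978bc6a, a43886f, c8c0f54}.
In 58c8fed's history but not 978bc6a's: {1feed01, 332de2d, 58c8fed, 5a4ba54, 677ba12, 92243b4} — 6 commits.

6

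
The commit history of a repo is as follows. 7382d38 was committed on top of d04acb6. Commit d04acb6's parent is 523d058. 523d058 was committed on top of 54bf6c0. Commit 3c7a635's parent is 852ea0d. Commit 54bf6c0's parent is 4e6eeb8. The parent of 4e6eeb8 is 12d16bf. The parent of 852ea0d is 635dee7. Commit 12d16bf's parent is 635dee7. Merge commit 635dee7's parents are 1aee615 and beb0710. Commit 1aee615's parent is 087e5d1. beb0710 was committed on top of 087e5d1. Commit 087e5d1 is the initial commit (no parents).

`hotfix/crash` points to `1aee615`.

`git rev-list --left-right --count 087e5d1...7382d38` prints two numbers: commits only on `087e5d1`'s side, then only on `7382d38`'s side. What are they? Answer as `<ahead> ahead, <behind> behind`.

Reachable from 087e5d1: {087e5d1}.
Reachable from 7382d38: {087e5d1, 12d16bf, 1aee615, 4e6eeb8, 523d058, 54bf6c0, 635dee7, 7382d38, beb0710, d04acb6}.
Only in 087e5d1's history (ahead): {} — 0.
Only in 7382d38's history (behind): {12d16bf, 1aee615, 4e6eeb8, 523d058, 54bf6c0, 635dee7, 7382d38, beb0710, d04acb6} — 9.

0 ahead, 9 behind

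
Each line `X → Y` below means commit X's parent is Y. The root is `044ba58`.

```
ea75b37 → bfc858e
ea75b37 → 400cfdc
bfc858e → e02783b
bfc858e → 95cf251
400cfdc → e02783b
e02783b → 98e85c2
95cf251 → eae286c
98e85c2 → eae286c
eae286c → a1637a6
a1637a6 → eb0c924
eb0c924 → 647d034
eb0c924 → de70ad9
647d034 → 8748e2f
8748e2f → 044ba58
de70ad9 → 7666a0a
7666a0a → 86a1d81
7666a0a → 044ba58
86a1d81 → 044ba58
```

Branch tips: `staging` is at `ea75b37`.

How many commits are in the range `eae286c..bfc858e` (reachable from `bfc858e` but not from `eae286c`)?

4

Reachable from bfc858e: {044ba58, 647d034, 7666a0a, 86a1d81, 8748e2f, 95cf251, 98e85c2, a1637a6, bfc858e, de70ad9, e02783b, eae286c, eb0c924}.
Reachable from eae286c: {044ba58, 647d034, 7666a0a, 86a1d81, 8748e2f, a1637a6, de70ad9, eae286c, eb0c924}.
In bfc858e's history but not eae286c's: {95cf251, 98e85c2, bfc858e, e02783b} — 4 commits.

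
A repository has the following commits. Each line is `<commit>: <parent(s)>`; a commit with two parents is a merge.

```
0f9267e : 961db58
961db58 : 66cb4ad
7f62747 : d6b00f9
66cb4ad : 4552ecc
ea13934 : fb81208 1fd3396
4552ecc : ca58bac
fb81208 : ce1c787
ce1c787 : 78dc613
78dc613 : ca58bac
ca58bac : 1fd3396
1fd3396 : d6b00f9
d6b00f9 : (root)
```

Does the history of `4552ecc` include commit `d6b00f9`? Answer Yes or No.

Ancestors of 4552ecc (commits reachable by following parents): {1fd3396, 4552ecc, ca58bac, d6b00f9}.
d6b00f9 is in that set, so it is an ancestor of 4552ecc.

Yes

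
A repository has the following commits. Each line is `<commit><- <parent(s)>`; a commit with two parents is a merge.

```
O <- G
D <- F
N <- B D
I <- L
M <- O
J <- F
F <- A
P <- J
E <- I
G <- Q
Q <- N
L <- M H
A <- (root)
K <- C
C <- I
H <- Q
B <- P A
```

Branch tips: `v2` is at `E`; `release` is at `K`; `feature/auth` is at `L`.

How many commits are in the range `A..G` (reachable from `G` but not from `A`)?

8

Reachable from G: {A, B, D, F, G, J, N, P, Q}.
Reachable from A: {A}.
In G's history but not A's: {B, D, F, G, J, N, P, Q} — 8 commits.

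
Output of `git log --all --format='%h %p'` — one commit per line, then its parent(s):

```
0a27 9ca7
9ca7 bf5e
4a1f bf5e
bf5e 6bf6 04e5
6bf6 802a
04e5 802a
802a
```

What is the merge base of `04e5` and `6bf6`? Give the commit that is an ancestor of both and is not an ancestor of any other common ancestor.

802a

Ancestors of 04e5: {04e5, 802a}.
Ancestors of 6bf6: {6bf6, 802a}.
Common ancestors: {802a}.
The only common ancestor is 802a, so it is the merge base.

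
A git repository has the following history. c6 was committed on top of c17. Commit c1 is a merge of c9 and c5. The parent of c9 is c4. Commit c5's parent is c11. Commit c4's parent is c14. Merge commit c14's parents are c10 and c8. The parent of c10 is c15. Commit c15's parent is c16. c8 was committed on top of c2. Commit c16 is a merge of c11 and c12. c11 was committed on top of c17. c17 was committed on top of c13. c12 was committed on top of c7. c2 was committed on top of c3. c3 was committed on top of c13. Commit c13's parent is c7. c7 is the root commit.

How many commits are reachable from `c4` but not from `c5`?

9

Reachable from c4: {c10, c11, c12, c13, c14, c15, c16, c17, c2, c3, c4, c7, c8}.
Reachable from c5: {c11, c13, c17, c5, c7}.
In c4's history but not c5's: {c10, c12, c14, c15, c16, c2, c3, c4, c8} — 9 commits.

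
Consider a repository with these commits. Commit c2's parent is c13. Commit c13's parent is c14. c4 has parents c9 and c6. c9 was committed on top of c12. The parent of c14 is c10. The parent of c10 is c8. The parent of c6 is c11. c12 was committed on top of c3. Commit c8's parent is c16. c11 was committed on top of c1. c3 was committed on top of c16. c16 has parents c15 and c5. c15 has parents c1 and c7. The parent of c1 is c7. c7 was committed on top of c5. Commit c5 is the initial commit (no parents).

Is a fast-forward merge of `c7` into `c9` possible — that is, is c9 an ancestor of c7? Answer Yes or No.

No

A fast-forward from c9 to c7 is possible iff c9 is an ancestor of c7.
Ancestors of c7: {c5, c7}.
c9 is not among them, so fast-forward is not possible.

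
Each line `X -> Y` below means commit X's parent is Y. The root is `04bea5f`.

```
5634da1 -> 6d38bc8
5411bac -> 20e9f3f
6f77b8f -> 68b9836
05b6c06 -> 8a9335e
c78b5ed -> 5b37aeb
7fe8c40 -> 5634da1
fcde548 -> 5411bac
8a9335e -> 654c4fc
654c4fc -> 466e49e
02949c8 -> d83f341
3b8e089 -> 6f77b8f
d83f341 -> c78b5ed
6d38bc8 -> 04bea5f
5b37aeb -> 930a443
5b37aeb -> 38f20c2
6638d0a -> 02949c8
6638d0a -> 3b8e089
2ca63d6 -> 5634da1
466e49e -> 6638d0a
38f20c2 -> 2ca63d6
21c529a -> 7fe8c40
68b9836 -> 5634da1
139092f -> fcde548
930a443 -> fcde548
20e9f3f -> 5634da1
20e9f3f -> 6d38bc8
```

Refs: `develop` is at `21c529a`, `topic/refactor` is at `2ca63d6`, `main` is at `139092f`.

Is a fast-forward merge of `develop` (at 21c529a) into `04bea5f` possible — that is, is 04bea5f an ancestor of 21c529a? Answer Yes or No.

Yes

A fast-forward from 04bea5f to 21c529a is possible iff 04bea5f is an ancestor of 21c529a.
Ancestors of 21c529a: {04bea5f, 21c529a, 5634da1, 6d38bc8, 7fe8c40}.
04bea5f is among them, so fast-forward is possible.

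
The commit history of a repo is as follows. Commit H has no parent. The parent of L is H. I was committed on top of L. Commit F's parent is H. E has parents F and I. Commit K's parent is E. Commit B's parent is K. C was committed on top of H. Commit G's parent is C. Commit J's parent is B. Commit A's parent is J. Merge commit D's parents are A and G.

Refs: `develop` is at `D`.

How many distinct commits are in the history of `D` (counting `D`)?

12

Walking parent pointers from D: reachable set = {A, B, C, D, E, F, G, H, I, J, K, L}.
That is 12 commits.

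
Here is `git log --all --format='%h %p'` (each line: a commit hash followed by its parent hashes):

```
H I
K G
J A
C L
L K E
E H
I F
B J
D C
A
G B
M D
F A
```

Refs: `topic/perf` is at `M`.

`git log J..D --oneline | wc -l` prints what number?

10

Reachable from D: {A, B, C, D, E, F, G, H, I, J, K, L}.
Reachable from J: {A, J}.
In D's history but not J's: {B, C, D, E, F, G, H, I, K, L} — 10 commits.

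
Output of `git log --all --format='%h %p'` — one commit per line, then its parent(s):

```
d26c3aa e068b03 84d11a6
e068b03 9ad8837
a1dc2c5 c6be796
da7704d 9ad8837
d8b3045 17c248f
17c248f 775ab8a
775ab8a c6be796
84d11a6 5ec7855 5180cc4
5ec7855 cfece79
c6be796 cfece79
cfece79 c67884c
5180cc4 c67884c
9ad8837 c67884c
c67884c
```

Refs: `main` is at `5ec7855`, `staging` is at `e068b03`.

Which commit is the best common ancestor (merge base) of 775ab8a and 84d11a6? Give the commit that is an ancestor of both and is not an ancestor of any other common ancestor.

Ancestors of 775ab8a: {775ab8a, c67884c, c6be796, cfece79}.
Ancestors of 84d11a6: {5180cc4, 5ec7855, 84d11a6, c67884c, cfece79}.
Common ancestors: {c67884c, cfece79}.
Among these, cfece79 is not an ancestor of any other common ancestor — it is the merge base.

cfece79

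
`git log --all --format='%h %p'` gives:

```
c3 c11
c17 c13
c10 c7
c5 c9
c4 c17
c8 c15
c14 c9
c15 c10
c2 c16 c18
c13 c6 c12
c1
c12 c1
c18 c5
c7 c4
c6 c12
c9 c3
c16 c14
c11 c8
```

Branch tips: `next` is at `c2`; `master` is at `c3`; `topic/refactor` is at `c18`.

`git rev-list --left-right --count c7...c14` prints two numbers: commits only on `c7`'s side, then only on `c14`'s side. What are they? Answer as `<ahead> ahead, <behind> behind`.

0 ahead, 7 behind

Reachable from c7: {c1, c12, c13, c17, c4, c6, c7}.
Reachable from c14: {c1, c10, c11, c12, c13, c14, c15, c17, c3, c4, c6, c7, c8, c9}.
Only in c7's history (ahead): {} — 0.
Only in c14's history (behind): {c10, c11, c14, c15, c3, c8, c9} — 7.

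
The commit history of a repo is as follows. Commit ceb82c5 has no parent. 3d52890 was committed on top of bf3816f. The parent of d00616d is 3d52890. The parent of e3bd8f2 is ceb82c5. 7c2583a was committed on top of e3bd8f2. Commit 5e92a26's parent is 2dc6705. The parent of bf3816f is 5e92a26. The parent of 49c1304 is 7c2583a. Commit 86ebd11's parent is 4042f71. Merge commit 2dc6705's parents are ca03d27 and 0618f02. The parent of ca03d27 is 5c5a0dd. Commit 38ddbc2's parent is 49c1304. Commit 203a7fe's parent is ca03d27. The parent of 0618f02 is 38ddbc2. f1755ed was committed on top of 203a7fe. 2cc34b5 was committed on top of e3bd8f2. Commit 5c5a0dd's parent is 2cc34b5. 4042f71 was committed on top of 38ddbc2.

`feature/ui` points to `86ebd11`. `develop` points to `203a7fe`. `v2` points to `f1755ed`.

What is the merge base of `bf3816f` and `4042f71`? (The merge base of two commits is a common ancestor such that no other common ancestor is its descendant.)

38ddbc2

Ancestors of bf3816f: {0618f02, 2cc34b5, 2dc6705, 38ddbc2, 49c1304, 5c5a0dd, 5e92a26, 7c2583a, bf3816f, ca03d27, ceb82c5, e3bd8f2}.
Ancestors of 4042f71: {38ddbc2, 4042f71, 49c1304, 7c2583a, ceb82c5, e3bd8f2}.
Common ancestors: {38ddbc2, 49c1304, 7c2583a, ceb82c5, e3bd8f2}.
Among these, 38ddbc2 is not an ancestor of any other common ancestor — it is the merge base.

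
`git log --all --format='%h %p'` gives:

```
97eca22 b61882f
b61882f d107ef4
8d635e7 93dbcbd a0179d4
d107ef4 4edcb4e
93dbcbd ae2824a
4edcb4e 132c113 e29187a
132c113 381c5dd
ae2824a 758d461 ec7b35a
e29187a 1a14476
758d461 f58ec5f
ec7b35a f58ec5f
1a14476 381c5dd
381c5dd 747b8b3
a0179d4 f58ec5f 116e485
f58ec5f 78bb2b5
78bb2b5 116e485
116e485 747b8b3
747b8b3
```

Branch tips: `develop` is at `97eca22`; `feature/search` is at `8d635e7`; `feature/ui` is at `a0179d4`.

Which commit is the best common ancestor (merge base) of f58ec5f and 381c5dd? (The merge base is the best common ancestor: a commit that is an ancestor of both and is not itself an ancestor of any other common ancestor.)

747b8b3

Ancestors of f58ec5f: {116e485, 747b8b3, 78bb2b5, f58ec5f}.
Ancestors of 381c5dd: {381c5dd, 747b8b3}.
Common ancestors: {747b8b3}.
The only common ancestor is 747b8b3, so it is the merge base.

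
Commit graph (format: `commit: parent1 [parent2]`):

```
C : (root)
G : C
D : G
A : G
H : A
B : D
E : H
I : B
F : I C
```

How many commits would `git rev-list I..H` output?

Reachable from H: {A, C, G, H}.
Reachable from I: {B, C, D, G, I}.
In H's history but not I's: {A, H} — 2 commits.

2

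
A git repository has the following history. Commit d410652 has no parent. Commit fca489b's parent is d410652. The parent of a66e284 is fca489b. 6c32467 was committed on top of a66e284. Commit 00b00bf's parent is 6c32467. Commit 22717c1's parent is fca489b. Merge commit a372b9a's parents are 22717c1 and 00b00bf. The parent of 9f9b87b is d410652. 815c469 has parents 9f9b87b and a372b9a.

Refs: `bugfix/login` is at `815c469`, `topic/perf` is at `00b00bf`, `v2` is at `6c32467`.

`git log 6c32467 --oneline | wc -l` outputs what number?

4

Walking parent pointers from 6c32467: reachable set = {6c32467, a66e284, d410652, fca489b}.
That is 4 commits.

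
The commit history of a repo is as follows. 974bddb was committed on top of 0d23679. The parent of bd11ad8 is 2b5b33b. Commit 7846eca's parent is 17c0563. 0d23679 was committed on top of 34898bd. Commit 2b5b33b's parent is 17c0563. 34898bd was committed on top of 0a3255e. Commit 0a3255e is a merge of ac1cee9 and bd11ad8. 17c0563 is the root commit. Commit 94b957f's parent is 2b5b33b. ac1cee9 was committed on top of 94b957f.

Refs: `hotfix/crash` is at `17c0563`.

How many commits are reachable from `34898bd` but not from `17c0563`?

Reachable from 34898bd: {0a3255e, 17c0563, 2b5b33b, 34898bd, 94b957f, ac1cee9, bd11ad8}.
Reachable from 17c0563: {17c0563}.
In 34898bd's history but not 17c0563's: {0a3255e, 2b5b33b, 34898bd, 94b957f, ac1cee9, bd11ad8} — 6 commits.

6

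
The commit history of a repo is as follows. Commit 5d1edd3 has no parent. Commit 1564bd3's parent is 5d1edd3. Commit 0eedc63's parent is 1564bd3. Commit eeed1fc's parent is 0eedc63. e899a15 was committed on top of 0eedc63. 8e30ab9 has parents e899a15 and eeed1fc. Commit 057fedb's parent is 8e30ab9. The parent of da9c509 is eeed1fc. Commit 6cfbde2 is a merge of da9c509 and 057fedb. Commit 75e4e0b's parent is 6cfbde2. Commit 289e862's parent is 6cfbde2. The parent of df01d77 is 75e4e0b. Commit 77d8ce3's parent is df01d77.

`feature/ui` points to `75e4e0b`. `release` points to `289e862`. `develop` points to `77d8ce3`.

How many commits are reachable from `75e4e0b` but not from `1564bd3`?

8

Reachable from 75e4e0b: {057fedb, 0eedc63, 1564bd3, 5d1edd3, 6cfbde2, 75e4e0b, 8e30ab9, da9c509, e899a15, eeed1fc}.
Reachable from 1564bd3: {1564bd3, 5d1edd3}.
In 75e4e0b's history but not 1564bd3's: {057fedb, 0eedc63, 6cfbde2, 75e4e0b, 8e30ab9, da9c509, e899a15, eeed1fc} — 8 commits.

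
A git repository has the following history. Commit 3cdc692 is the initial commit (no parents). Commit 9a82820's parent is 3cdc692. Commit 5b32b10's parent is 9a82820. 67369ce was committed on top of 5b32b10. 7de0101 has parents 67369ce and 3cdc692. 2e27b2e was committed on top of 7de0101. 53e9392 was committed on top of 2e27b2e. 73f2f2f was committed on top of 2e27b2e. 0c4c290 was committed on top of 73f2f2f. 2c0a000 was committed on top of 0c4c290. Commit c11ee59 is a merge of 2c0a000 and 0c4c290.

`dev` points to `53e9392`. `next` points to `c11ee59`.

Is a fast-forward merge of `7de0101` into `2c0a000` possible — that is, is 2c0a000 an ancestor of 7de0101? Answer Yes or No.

No

A fast-forward from 2c0a000 to 7de0101 is possible iff 2c0a000 is an ancestor of 7de0101.
Ancestors of 7de0101: {3cdc692, 5b32b10, 67369ce, 7de0101, 9a82820}.
2c0a000 is not among them, so fast-forward is not possible.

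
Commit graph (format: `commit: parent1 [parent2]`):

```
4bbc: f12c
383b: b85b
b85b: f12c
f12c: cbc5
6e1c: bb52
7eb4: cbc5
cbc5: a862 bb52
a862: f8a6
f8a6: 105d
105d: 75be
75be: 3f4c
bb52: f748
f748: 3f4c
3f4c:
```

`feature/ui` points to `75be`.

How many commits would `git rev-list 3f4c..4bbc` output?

9

Reachable from 4bbc: {105d, 3f4c, 4bbc, 75be, a862, bb52, cbc5, f12c, f748, f8a6}.
Reachable from 3f4c: {3f4c}.
In 4bbc's history but not 3f4c's: {105d, 4bbc, 75be, a862, bb52, cbc5, f12c, f748, f8a6} — 9 commits.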